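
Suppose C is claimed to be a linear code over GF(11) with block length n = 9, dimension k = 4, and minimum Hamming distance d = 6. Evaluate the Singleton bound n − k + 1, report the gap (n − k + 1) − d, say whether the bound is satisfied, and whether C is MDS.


Singleton RHS = n − k + 1 = 6, slack = 0, bound satisfied, MDS.

Singleton bound: d ≤ n − k + 1.
Here n = 9, k = 4, so n − k + 1 = 6.
Given d = 6, check d ≤ 6: YES.
Slack = (n − k + 1) − d = 0.
The code is MDS (slack = 0).
Description: the claimed parameters are [9, 4, 6]_11; such a code would be MDS (meets Singleton bound).


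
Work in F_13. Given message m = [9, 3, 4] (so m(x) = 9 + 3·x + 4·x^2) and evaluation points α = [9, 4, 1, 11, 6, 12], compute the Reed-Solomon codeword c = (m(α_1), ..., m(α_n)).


c = [9, 7, 3, 6, 2, 10]

Message polynomial: m(x) = 9 + 3·x + 4·x^2 (mod 13).
For each evaluation point α_i, compute m(α_i) mod 13:
  α_1 = 9: Horner steps 4 → 0 → 9, so m(9) = 9.
  α_2 = 4: Horner steps 4 → 6 → 7, so m(4) = 7.
  α_3 = 1: Horner steps 4 → 7 → 3, so m(1) = 3.
  α_4 = 11: Horner steps 4 → 8 → 6, so m(11) = 6.
  α_5 = 6: Horner steps 4 → 1 → 2, so m(6) = 2.
  α_6 = 12: Horner steps 4 → 12 → 10, so m(12) = 10.
Codeword c = [9, 7, 3, 6, 2, 10] ∈ F_13^6.


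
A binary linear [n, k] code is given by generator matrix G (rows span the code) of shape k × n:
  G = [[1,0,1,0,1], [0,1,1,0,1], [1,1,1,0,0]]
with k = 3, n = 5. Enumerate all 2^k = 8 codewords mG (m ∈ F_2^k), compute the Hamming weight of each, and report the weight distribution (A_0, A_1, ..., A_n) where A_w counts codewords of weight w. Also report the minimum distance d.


Weight distribution: A_0 = 1, A_1 = 1, A_2 = 3, A_3 = 3. Minimum distance d = 1.

Enumerate all 2^3 = 8 messages m ∈ F_2^3.
For each, compute codeword c = mG in F_2^5, then tally its weight.
  m = 000 → c = 00000, weight = 0.
  m = 100 → c = 10101, weight = 3.
  m = 010 → c = 01101, weight = 3.
  m = 110 → c = 11000, weight = 2.
  m = 001 → c = 11100, weight = 3.
  m = 101 → c = 01001, weight = 2.
  m = 011 → c = 10001, weight = 2.
  m = 111 → c = 00100, weight = 1.
Tally weights:
  weight 0: 1 codewords.
  weight 1: 1 codewords.
  weight 2: 3 codewords.
  weight 3: 3 codewords.
Minimum distance d = smallest w > 0 with A_w > 0 = 1.
Sanity: Σ A_w = 8 = 2^3 = 8 ✓.


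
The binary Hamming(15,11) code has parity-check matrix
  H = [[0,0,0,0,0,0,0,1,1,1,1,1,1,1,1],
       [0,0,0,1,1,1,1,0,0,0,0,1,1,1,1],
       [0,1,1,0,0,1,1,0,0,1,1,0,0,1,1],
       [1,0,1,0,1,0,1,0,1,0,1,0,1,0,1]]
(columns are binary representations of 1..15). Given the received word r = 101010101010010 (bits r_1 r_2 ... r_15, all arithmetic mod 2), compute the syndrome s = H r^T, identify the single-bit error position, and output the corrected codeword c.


s = (1, 1, 0, 0)^T, error position = 12, corrected codeword c = 101010101011010

Compute s = H r^T mod 2 one row at a time:
  s_1 = 0 + 1 + 0 + 1 + 0 + 0 + 1 + 0 = 3 ≡ 1 (mod 2).
  s_2 = 0 + 1 + 0 + 1 + 0 + 0 + 1 + 0 = 3 ≡ 1 (mod 2).
  s_3 = 0 + 1 + 0 + 1 + 0 + 1 + 1 + 0 = 4 ≡ 0 (mod 2).
  s_4 = 1 + 1 + 1 + 1 + 1 + 1 + 0 + 0 = 6 ≡ 0 (mod 2).
s = (1, 1, 0, 0)^T — this equals column 12 of H (binary 1100), so error is at position 12.
Correct: flip bit 12 of r = 101010101010010 to get c = 101010101011010.


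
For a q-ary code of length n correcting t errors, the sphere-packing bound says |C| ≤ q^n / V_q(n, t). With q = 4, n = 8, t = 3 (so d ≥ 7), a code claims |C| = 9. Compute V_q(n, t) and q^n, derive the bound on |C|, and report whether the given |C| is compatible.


V_q(n, t) = 1789, q^n = 65536, Hamming bound = 36, |C| = 9 ≤ bound (satisfied).

Step 1: Compute V_q(n, t) = Σ_{j=0}^3 C(n, j) (q−1)^j.
  j = 0: C(8,0)·(3)^0 = 1·1 = 1.
  j = 1: C(8,1)·(3)^1 = 8·3 = 24.
  j = 2: C(8,2)·(3)^2 = 28·9 = 252.
  j = 3: C(8,3)·(3)^3 = 56·27 = 1512.
  V_q(n, t) = 1 + 24 + 252 + 1512 = 1789.
Step 2: q^n = 4^8 = 65536.
Step 3: Hamming bound ⌊q^n / V_q(n,t)⌋ = ⌊65536/1789⌋ = 36.
Step 4: Compare |C| = 9 to 36: satisfied.
The claimed |C| lies below the Hamming bound.


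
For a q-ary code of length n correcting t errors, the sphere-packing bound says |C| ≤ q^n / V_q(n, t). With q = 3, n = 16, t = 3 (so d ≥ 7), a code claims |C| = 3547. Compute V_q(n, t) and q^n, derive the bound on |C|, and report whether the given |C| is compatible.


V_q(n, t) = 4993, q^n = 43046721, Hamming bound = 8621, |C| = 3547 ≤ bound (satisfied).

Step 1: Compute V_q(n, t) = Σ_{j=0}^3 C(n, j) (q−1)^j.
  j = 0: C(16,0)·(2)^0 = 1·1 = 1.
  j = 1: C(16,1)·(2)^1 = 16·2 = 32.
  j = 2: C(16,2)·(2)^2 = 120·4 = 480.
  j = 3: C(16,3)·(2)^3 = 560·8 = 4480.
  V_q(n, t) = 1 + 32 + 480 + 4480 = 4993.
Step 2: q^n = 3^16 = 43046721.
Step 3: Hamming bound ⌊q^n / V_q(n,t)⌋ = ⌊43046721/4993⌋ = 8621.
Step 4: Compare |C| = 3547 to 8621: satisfied.
The claimed |C| lies below the Hamming bound.


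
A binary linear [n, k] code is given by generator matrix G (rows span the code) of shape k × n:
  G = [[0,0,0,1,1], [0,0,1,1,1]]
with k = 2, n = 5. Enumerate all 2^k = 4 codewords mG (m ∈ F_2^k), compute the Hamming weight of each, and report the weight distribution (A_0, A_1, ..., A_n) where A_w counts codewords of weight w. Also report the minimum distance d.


Weight distribution: A_0 = 1, A_1 = 1, A_2 = 1, A_3 = 1. Minimum distance d = 1.

Enumerate all 2^2 = 4 messages m ∈ F_2^2.
For each, compute codeword c = mG in F_2^5, then tally its weight.
  m = 00 → c = 00000, weight = 0.
  m = 10 → c = 00011, weight = 2.
  m = 01 → c = 00111, weight = 3.
  m = 11 → c = 00100, weight = 1.
Tally weights:
  weight 0: 1 codewords.
  weight 1: 1 codewords.
  weight 2: 1 codewords.
  weight 3: 1 codewords.
Minimum distance d = smallest w > 0 with A_w > 0 = 1.
Sanity: Σ A_w = 4 = 2^2 = 4 ✓.


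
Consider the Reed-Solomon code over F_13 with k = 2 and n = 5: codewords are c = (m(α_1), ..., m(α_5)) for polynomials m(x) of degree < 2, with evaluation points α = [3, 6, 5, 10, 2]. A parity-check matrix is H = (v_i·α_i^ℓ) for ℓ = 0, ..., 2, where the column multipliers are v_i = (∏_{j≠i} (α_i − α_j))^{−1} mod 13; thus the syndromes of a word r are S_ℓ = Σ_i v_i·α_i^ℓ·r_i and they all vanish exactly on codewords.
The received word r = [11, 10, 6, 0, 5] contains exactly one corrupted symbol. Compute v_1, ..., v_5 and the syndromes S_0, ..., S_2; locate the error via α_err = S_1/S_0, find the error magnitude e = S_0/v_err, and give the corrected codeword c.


S = (10, 7, 1), error at position 5, error magnitude e = 11, c = [11, 10, 6, 0, 7].

Step 1: column multipliers v_i = (∏_{j≠i}(α_i − α_j))^{−1} mod 13.
  i = 1 (α = 3): (3−6)(3−5)(3−10)(3−2) = (−3)·(−2)·(−7)·1 = −42 ≡ 10, so v_1 = 10^{−1} = 4 (mod 13).
  i = 2 (α = 6): (6−3)(6−5)(6−10)(6−2) = 3·1·(−4)·4 = −48 ≡ 4, so v_2 = 4^{−1} = 10 (mod 13).
  i = 3 (α = 5): (5−3)(5−6)(5−10)(5−2) = 2·(−1)·(−5)·3 = 30 ≡ 4, so v_3 = 4^{−1} = 10 (mod 13).
  i = 4 (α = 10): (10−3)(10−6)(10−5)(10−2) = 7·4·5·8 = 1120 ≡ 2, so v_4 = 2^{−1} = 7 (mod 13).
  i = 5 (α = 2): (2−3)(2−6)(2−5)(2−10) = (−1)·(−4)·(−3)·(−8) = 96 ≡ 5, so v_5 = 5^{−1} = 8 (mod 13).
  v = [4, 10, 10, 7, 8].
Step 2: syndromes of r = [11, 10, 6, 0, 5] (all sums mod 13).
  S_0 = Σ v_i r_i = 4·11 + 10·10 + 10·6 + 7·0 + 8·5 = 244 ≡ 10.
  S_1 = Σ v_i α_i r_i = 4·3·11 + 10·6·10 + 10·5·6 + 7·10·0 + 8·2·5 = 1112 ≡ 7.
  α_i^2 mod 13 = [9, 10, 12, 9, 4].
  S_2 = Σ v_i α_i^2 r_i = 4·9·11 + 10·10·10 + 10·12·6 + 7·9·0 + 8·4·5 = 2276 ≡ 1.
  S = (10, 7, 1) ≠ 0, so r is not a codeword (an error is present).
Step 3: locate the error. For a single error e at position i, S_ℓ = v_i·e·α_i^ℓ, so α_err = S_1/S_0.
  S_0^{−1} = 10^{−1} = 4 (mod 13), so α_err = 7·4 = 28 ≡ 2 = α_5. Error position i = 5.
  Consistency check: S_2/S_1 = 1·2 = 2 ≡ 2 = α_err ✓ (single-error assumption holds).
Step 4: error magnitude e = S_0/v_5 = S_0·∏_{j≠5}(α_5 − α_j) = 10·5 = 50 ≡ 11 (mod 13).
Step 5: correct position 5: c_5 = r_5 − e = 5 − 11 ≡ 7 (mod 13). Hence c = [11, 10, 6, 0, 7].
  Check: interpolating c through the α_i gives m(x) = 12 + 4·x (degree < 2) with m(α_i) = c_i for every i, so c is indeed a codeword.


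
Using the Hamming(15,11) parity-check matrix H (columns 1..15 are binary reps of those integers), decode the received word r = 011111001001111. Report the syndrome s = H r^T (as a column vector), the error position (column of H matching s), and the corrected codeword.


s = (1, 1, 1, 1)^T, error position = 15, corrected codeword c = 011111001001110

Compute s = H r^T mod 2 one row at a time:
  s_1 = 0 + 1 + 0 + 0 + 1 + 1 + 1 + 1 = 5 ≡ 1 (mod 2).
  s_2 = 1 + 1 + 1 + 0 + 1 + 1 + 1 + 1 = 7 ≡ 1 (mod 2).
  s_3 = 1 + 1 + 1 + 0 + 0 + 0 + 1 + 1 = 5 ≡ 1 (mod 2).
  s_4 = 0 + 1 + 1 + 0 + 1 + 0 + 1 + 1 = 5 ≡ 1 (mod 2).
s = (1, 1, 1, 1)^T — this equals column 15 of H (binary 1111), so error is at position 15.
Correct: flip bit 15 of r = 011111001001111 to get c = 011111001001110.


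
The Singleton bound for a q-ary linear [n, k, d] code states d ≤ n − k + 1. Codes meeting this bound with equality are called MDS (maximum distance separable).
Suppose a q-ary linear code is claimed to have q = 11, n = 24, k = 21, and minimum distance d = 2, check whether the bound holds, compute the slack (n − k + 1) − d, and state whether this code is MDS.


Singleton RHS = n − k + 1 = 4, slack = 2, bound satisfied, not MDS.

Singleton bound: d ≤ n − k + 1.
Here n = 24, k = 21, so n − k + 1 = 4.
Given d = 2, check d ≤ 4: YES.
Slack = (n − k + 1) − d = 2.
The code is NOT MDS (slack = 2 > 0).
Description: the claimed parameters are [24, 21, 2]_11; such a code would be non-MDS.


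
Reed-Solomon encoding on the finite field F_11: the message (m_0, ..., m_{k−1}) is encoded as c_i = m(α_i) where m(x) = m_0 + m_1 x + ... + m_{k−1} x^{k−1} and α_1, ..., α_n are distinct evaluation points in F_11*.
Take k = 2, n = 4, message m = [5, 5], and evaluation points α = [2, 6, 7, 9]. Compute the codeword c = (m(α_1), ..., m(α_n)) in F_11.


c = [4, 2, 7, 6]

Message polynomial: m(x) = 5 + 5·x (mod 11).
For each evaluation point α_i, compute m(α_i) mod 11:
  α_1 = 2: Horner steps 5 → 4, so m(2) = 4.
  α_2 = 6: Horner steps 5 → 2, so m(6) = 2.
  α_3 = 7: Horner steps 5 → 7, so m(7) = 7.
  α_4 = 9: Horner steps 5 → 6, so m(9) = 6.
Codeword c = [4, 2, 7, 6] ∈ F_11^4.


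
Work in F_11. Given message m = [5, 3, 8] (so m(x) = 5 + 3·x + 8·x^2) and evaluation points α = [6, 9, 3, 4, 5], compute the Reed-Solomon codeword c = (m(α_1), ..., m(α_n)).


c = [3, 9, 9, 2, 0]

Message polynomial: m(x) = 5 + 3·x + 8·x^2 (mod 11).
For each evaluation point α_i, compute m(α_i) mod 11:
  α_1 = 6: Horner steps 8 → 7 → 3, so m(6) = 3.
  α_2 = 9: Horner steps 8 → 9 → 9, so m(9) = 9.
  α_3 = 3: Horner steps 8 → 5 → 9, so m(3) = 9.
  α_4 = 4: Horner steps 8 → 2 → 2, so m(4) = 2.
  α_5 = 5: Horner steps 8 → 10 → 0, so m(5) = 0.
Codeword c = [3, 9, 9, 2, 0] ∈ F_11^5.


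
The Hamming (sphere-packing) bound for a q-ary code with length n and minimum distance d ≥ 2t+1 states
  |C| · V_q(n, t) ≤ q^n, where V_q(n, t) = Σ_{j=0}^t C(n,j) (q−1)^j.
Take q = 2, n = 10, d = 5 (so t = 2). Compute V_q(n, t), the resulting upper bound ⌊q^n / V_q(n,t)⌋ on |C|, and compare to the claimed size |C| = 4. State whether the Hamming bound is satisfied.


V_q(n, t) = 56, q^n = 1024, Hamming bound = 18, |C| = 4 ≤ bound (satisfied).

Step 1: Compute V_q(n, t) = Σ_{j=0}^2 C(n, j) (q−1)^j.
  j = 0: C(10,0)·(1)^0 = 1·1 = 1.
  j = 1: C(10,1)·(1)^1 = 10·1 = 10.
  j = 2: C(10,2)·(1)^2 = 45·1 = 45.
  V_q(n, t) = 1 + 10 + 45 = 56.
Step 2: q^n = 2^10 = 1024.
Step 3: Hamming bound ⌊q^n / V_q(n,t)⌋ = ⌊1024/56⌋ = 18.
Step 4: Compare |C| = 4 to 18: satisfied.
The claimed |C| lies below the Hamming bound.


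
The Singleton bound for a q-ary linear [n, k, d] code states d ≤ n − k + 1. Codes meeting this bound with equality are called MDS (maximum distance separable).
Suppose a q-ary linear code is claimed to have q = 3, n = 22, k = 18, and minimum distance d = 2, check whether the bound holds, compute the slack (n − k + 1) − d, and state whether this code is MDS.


Singleton RHS = n − k + 1 = 5, slack = 3, bound satisfied, not MDS.

Singleton bound: d ≤ n − k + 1.
Here n = 22, k = 18, so n − k + 1 = 5.
Given d = 2, check d ≤ 5: YES.
Slack = (n − k + 1) − d = 3.
The code is NOT MDS (slack = 3 > 0).
Description: the claimed parameters are [22, 18, 2]_3; such a code would be non-MDS.


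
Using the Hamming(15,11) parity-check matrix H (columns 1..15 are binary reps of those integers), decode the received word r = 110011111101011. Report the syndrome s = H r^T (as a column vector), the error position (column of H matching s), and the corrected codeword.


s = (0, 0, 0, 1)^T, error position = 1, corrected codeword c = 010011111101011

Compute s = H r^T mod 2 one row at a time:
  s_1 = 1 + 1 + 1 + 0 + 1 + 0 + 1 + 1 = 6 ≡ 0 (mod 2).
  s_2 = 0 + 1 + 1 + 1 + 1 + 0 + 1 + 1 = 6 ≡ 0 (mod 2).
  s_3 = 1 + 0 + 1 + 1 + 1 + 0 + 1 + 1 = 6 ≡ 0 (mod 2).
  s_4 = 1 + 0 + 1 + 1 + 1 + 0 + 0 + 1 = 5 ≡ 1 (mod 2).
s = (0, 0, 0, 1)^T — this equals column 1 of H (binary 0001), so error is at position 1.
Correct: flip bit 1 of r = 110011111101011 to get c = 010011111101011.


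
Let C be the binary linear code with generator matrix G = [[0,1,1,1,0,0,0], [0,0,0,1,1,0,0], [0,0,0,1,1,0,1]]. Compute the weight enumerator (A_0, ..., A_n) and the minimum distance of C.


Weight distribution: A_0 = 1, A_1 = 1, A_2 = 1, A_3 = 3, A_4 = 2. Minimum distance d = 1.

Enumerate all 2^3 = 8 messages m ∈ F_2^3.
For each, compute codeword c = mG in F_2^7, then tally its weight.
  m = 000 → c = 0000000, weight = 0.
  m = 100 → c = 0111000, weight = 3.
  m = 010 → c = 0001100, weight = 2.
  m = 110 → c = 0110100, weight = 3.
  m = 001 → c = 0001101, weight = 3.
  m = 101 → c = 0110101, weight = 4.
  m = 011 → c = 0000001, weight = 1.
  m = 111 → c = 0111001, weight = 4.
Tally weights:
  weight 0: 1 codewords.
  weight 1: 1 codewords.
  weight 2: 1 codewords.
  weight 3: 3 codewords.
  weight 4: 2 codewords.
Minimum distance d = smallest w > 0 with A_w > 0 = 1.
Sanity: Σ A_w = 8 = 2^3 = 8 ✓.


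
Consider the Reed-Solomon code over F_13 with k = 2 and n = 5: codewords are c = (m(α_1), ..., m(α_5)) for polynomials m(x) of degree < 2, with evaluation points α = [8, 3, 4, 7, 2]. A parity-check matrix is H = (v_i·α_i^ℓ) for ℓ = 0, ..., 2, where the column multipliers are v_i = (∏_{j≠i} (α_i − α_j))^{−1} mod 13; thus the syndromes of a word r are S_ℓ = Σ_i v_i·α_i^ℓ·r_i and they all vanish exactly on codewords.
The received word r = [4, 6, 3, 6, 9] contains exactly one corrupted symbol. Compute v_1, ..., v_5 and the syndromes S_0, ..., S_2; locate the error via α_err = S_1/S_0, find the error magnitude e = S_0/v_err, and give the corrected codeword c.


S = (5, 9, 11), error at position 4, error magnitude e = 12, c = [4, 6, 3, 7, 9].

Step 1: column multipliers v_i = (∏_{j≠i}(α_i − α_j))^{−1} mod 13.
  i = 1 (α = 8): (8−3)(8−4)(8−7)(8−2) = 5·4·1·6 = 120 ≡ 3, so v_1 = 3^{−1} = 9 (mod 13).
  i = 2 (α = 3): (3−8)(3−4)(3−7)(3−2) = (−5)·(−1)·(−4)·1 = −20 ≡ 6, so v_2 = 6^{−1} = 11 (mod 13).
  i = 3 (α = 4): (4−8)(4−3)(4−7)(4−2) = (−4)·1·(−3)·2 = 24 ≡ 11, so v_3 = 11^{−1} = 6 (mod 13).
  i = 4 (α = 7): (7−8)(7−3)(7−4)(7−2) = (−1)·4·3·5 = −60 ≡ 5, so v_4 = 5^{−1} = 8 (mod 13).
  i = 5 (α = 2): (2−8)(2−3)(2−4)(2−7) = (−6)·(−1)·(−2)·(−5) = 60 ≡ 8, so v_5 = 8^{−1} = 5 (mod 13).
  v = [9, 11, 6, 8, 5].
Step 2: syndromes of r = [4, 6, 3, 6, 9] (all sums mod 13).
  S_0 = Σ v_i r_i = 9·4 + 11·6 + 6·3 + 8·6 + 5·9 = 213 ≡ 5.
  S_1 = Σ v_i α_i r_i = 9·8·4 + 11·3·6 + 6·4·3 + 8·7·6 + 5·2·9 = 984 ≡ 9.
  α_i^2 mod 13 = [12, 9, 3, 10, 4].
  S_2 = Σ v_i α_i^2 r_i = 9·12·4 + 11·9·6 + 6·3·3 + 8·10·6 + 5·4·9 = 1740 ≡ 11.
  S = (5, 9, 11) ≠ 0, so r is not a codeword (an error is present).
Step 3: locate the error. For a single error e at position i, S_ℓ = v_i·e·α_i^ℓ, so α_err = S_1/S_0.
  S_0^{−1} = 5^{−1} = 8 (mod 13), so α_err = 9·8 = 72 ≡ 7 = α_4. Error position i = 4.
  Consistency check: S_2/S_1 = 11·3 = 33 ≡ 7 = α_err ✓ (single-error assumption holds).
Step 4: error magnitude e = S_0/v_4 = S_0·∏_{j≠4}(α_4 − α_j) = 5·5 = 25 ≡ 12 (mod 13).
Step 5: correct position 4: c_4 = r_4 − e = 6 − 12 ≡ 7 (mod 13). Hence c = [4, 6, 3, 7, 9].
  Check: interpolating c through the α_i gives m(x) = 2 + 10·x (degree < 2) with m(α_i) = c_i for every i, so c is indeed a codeword.


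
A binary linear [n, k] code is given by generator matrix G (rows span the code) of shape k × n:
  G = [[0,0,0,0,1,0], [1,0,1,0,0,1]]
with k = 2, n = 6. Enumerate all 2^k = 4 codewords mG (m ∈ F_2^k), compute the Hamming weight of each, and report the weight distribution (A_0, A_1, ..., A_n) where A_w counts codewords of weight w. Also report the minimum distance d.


Weight distribution: A_0 = 1, A_1 = 1, A_3 = 1, A_4 = 1. Minimum distance d = 1.

Enumerate all 2^2 = 4 messages m ∈ F_2^2.
For each, compute codeword c = mG in F_2^6, then tally its weight.
  m = 00 → c = 000000, weight = 0.
  m = 10 → c = 000010, weight = 1.
  m = 01 → c = 101001, weight = 3.
  m = 11 → c = 101011, weight = 4.
Tally weights:
  weight 0: 1 codewords.
  weight 1: 1 codewords.
  weight 3: 1 codewords.
  weight 4: 1 codewords.
Minimum distance d = smallest w > 0 with A_w > 0 = 1.
Sanity: Σ A_w = 4 = 2^2 = 4 ✓.


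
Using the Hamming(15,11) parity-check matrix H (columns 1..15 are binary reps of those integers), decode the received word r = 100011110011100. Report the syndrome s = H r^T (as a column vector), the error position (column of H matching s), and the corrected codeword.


s = (0, 1, 1, 1)^T, error position = 7, corrected codeword c = 100011010011100

Compute s = H r^T mod 2 one row at a time:
  s_1 = 1 + 0 + 0 + 1 + 1 + 1 + 0 + 0 = 4 ≡ 0 (mod 2).
  s_2 = 0 + 1 + 1 + 1 + 1 + 1 + 0 + 0 = 5 ≡ 1 (mod 2).
  s_3 = 0 + 0 + 1 + 1 + 0 + 1 + 0 + 0 = 3 ≡ 1 (mod 2).
  s_4 = 1 + 0 + 1 + 1 + 0 + 1 + 1 + 0 = 5 ≡ 1 (mod 2).
s = (0, 1, 1, 1)^T — this equals column 7 of H (binary 0111), so error is at position 7.
Correct: flip bit 7 of r = 100011110011100 to get c = 100011010011100.


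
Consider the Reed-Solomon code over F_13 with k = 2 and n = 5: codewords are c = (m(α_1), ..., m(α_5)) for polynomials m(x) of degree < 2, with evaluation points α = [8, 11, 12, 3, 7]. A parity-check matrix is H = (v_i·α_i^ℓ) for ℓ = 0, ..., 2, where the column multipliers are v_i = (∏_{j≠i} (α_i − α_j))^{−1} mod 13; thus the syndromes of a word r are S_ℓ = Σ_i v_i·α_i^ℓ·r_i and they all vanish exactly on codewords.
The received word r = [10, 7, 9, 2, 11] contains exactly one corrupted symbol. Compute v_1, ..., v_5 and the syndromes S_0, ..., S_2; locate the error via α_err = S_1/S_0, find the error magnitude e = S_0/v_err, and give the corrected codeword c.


S = (5, 8, 5), error at position 3, error magnitude e = 3, c = [10, 7, 6, 2, 11].

Step 1: column multipliers v_i = (∏_{j≠i}(α_i − α_j))^{−1} mod 13.
  i = 1 (α = 8): (8−11)(8−12)(8−3)(8−7) = (−3)·(−4)·5·1 = 60 ≡ 8, so v_1 = 8^{−1} = 5 (mod 13).
  i = 2 (α = 11): (11−8)(11−12)(11−3)(11−7) = 3·(−1)·8·4 = −96 ≡ 8, so v_2 = 8^{−1} = 5 (mod 13).
  i = 3 (α = 12): (12−8)(12−11)(12−3)(12−7) = 4·1·9·5 = 180 ≡ 11, so v_3 = 11^{−1} = 6 (mod 13).
  i = 4 (α = 3): (3−8)(3−11)(3−12)(3−7) = (−5)·(−8)·(−9)·(−4) = 1440 ≡ 10, so v_4 = 10^{−1} = 4 (mod 13).
  i = 5 (α = 7): (7−8)(7−11)(7−12)(7−3) = (−1)·(−4)·(−5)·4 = −80 ≡ 11, so v_5 = 11^{−1} = 6 (mod 13).
  v = [5, 5, 6, 4, 6].
Step 2: syndromes of r = [10, 7, 9, 2, 11] (all sums mod 13).
  S_0 = Σ v_i r_i = 5·10 + 5·7 + 6·9 + 4·2 + 6·11 = 213 ≡ 5.
  S_1 = Σ v_i α_i r_i = 5·8·10 + 5·11·7 + 6·12·9 + 4·3·2 + 6·7·11 = 1919 ≡ 8.
  α_i^2 mod 13 = [12, 4, 1, 9, 10].
  S_2 = Σ v_i α_i^2 r_i = 5·12·10 + 5·4·7 + 6·1·9 + 4·9·2 + 6·10·11 = 1526 ≡ 5.
  S = (5, 8, 5) ≠ 0, so r is not a codeword (an error is present).
Step 3: locate the error. For a single error e at position i, S_ℓ = v_i·e·α_i^ℓ, so α_err = S_1/S_0.
  S_0^{−1} = 5^{−1} = 8 (mod 13), so α_err = 8·8 = 64 ≡ 12 = α_3. Error position i = 3.
  Consistency check: S_2/S_1 = 5·5 = 25 ≡ 12 = α_err ✓ (single-error assumption holds).
Step 4: error magnitude e = S_0/v_3 = S_0·∏_{j≠3}(α_3 − α_j) = 5·11 = 55 ≡ 3 (mod 13).
Step 5: correct position 3: c_3 = r_3 − e = 9 − 3 ≡ 6 (mod 13). Hence c = [10, 7, 6, 2, 11].
  Check: interpolating c through the α_i gives m(x) = 5 + 12·x (degree < 2) with m(α_i) = c_i for every i, so c is indeed a codeword.


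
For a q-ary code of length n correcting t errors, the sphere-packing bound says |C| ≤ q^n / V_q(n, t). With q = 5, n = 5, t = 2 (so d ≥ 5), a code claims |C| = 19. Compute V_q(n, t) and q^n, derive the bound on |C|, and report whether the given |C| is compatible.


V_q(n, t) = 181, q^n = 3125, Hamming bound = 17, |C| = 19 > bound (violated).

Step 1: Compute V_q(n, t) = Σ_{j=0}^2 C(n, j) (q−1)^j.
  j = 0: C(5,0)·(4)^0 = 1·1 = 1.
  j = 1: C(5,1)·(4)^1 = 5·4 = 20.
  j = 2: C(5,2)·(4)^2 = 10·16 = 160.
  V_q(n, t) = 1 + 20 + 160 = 181.
Step 2: q^n = 5^5 = 3125.
Step 3: Hamming bound ⌊q^n / V_q(n,t)⌋ = ⌊3125/181⌋ = 17.
Step 4: Compare |C| = 19 to 17: violated.
The claimed |C| lies above the Hamming bound, so no 5-ary code of length 5 with d ≥ 5 can have 19 codewords.


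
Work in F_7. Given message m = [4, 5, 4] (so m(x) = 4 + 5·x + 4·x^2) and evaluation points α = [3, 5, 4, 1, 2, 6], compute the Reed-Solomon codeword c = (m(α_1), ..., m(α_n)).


c = [6, 3, 4, 6, 2, 3]

Message polynomial: m(x) = 4 + 5·x + 4·x^2 (mod 7).
For each evaluation point α_i, compute m(α_i) mod 7:
  α_1 = 3: Horner steps 4 → 3 → 6, so m(3) = 6.
  α_2 = 5: Horner steps 4 → 4 → 3, so m(5) = 3.
  α_3 = 4: Horner steps 4 → 0 → 4, so m(4) = 4.
  α_4 = 1: Horner steps 4 → 2 → 6, so m(1) = 6.
  α_5 = 2: Horner steps 4 → 6 → 2, so m(2) = 2.
  α_6 = 6: Horner steps 4 → 1 → 3, so m(6) = 3.
Codeword c = [6, 3, 4, 6, 2, 3] ∈ F_7^6.


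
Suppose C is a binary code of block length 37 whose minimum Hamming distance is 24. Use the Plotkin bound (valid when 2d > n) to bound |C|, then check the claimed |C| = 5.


Plotkin bound M ≤ 4; given |C| = 5 > bound (violated).

Check applicability: 2d = 48, n = 37.
2d − n = 11 > 0, so Plotkin applies.
Compute d/(2d−n) = 24/11 ≈ 2.1818.
⌊d/(2d−n)⌋ = 2.
Plotkin bound: M ≤ 2·2 = 4.
Given |C| = 5, check: VIOLATED.
This |C| is above the Plotkin bound, so no binary code with n = 37, d = 24 and 5 codewords exists.


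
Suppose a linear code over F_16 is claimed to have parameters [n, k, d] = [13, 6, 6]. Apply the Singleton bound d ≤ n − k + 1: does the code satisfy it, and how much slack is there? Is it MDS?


Singleton RHS = n − k + 1 = 8, slack = 2, bound satisfied, not MDS.

Singleton bound: d ≤ n − k + 1.
Here n = 13, k = 6, so n − k + 1 = 8.
Given d = 6, check d ≤ 8: YES.
Slack = (n − k + 1) − d = 2.
The code is NOT MDS (slack = 2 > 0).
Description: the claimed parameters are [13, 6, 6]_16; such a code would be non-MDS.


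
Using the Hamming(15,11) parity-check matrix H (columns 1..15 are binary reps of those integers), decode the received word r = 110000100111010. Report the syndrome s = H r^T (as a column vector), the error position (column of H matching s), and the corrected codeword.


s = (0, 1, 1, 1)^T, error position = 7, corrected codeword c = 110000000111010

Compute s = H r^T mod 2 one row at a time:
  s_1 = 0 + 0 + 1 + 1 + 1 + 0 + 1 + 0 = 4 ≡ 0 (mod 2).
  s_2 = 0 + 0 + 0 + 1 + 1 + 0 + 1 + 0 = 3 ≡ 1 (mod 2).
  s_3 = 1 + 0 + 0 + 1 + 1 + 1 + 1 + 0 = 5 ≡ 1 (mod 2).
  s_4 = 1 + 0 + 0 + 1 + 0 + 1 + 0 + 0 = 3 ≡ 1 (mod 2).
s = (0, 1, 1, 1)^T — this equals column 7 of H (binary 0111), so error is at position 7.
Correct: flip bit 7 of r = 110000100111010 to get c = 110000000111010.


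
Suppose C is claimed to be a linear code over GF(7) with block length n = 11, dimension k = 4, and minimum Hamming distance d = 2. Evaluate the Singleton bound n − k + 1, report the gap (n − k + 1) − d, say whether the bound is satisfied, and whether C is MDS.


Singleton RHS = n − k + 1 = 8, slack = 6, bound satisfied, not MDS.

Singleton bound: d ≤ n − k + 1.
Here n = 11, k = 4, so n − k + 1 = 8.
Given d = 2, check d ≤ 8: YES.
Slack = (n − k + 1) − d = 6.
The code is NOT MDS (slack = 6 > 0).
Description: the claimed parameters are [11, 4, 2]_7; such a code would be non-MDS.


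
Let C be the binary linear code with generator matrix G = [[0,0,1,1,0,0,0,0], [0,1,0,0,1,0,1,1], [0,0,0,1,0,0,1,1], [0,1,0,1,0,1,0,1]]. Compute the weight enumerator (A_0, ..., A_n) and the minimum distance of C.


Weight distribution: A_0 = 1, A_2 = 1, A_3 = 6, A_4 = 5, A_5 = 2, A_6 = 1. Minimum distance d = 2.

Enumerate all 2^4 = 16 messages m ∈ F_2^4.
For each, compute codeword c = mG in F_2^8, then tally its weight.
  m = 0000 → c = 00000000, weight = 0.
  m = 1000 → c = 00110000, weight = 2.
  m = 0100 → c = 01001011, weight = 4.
  m = 1100 → c = 01111011, weight = 6.
  m = 0010 → c = 00010011, weight = 3.
  m = 1010 → c = 00100011, weight = 3.
  m = 0110 → c = 01011000, weight = 3.
  m = 1110 → c = 01101000, weight = 3.
  m = 0001 → c = 01010101, weight = 4.
  m = 1001 → c = 01100101, weight = 4.
  m = 0101 → c = 00011110, weight = 4.
  m = 1101 → c = 00101110, weight = 4.
  m = 0011 → c = 01000110, weight = 3.
  m = 1011 → c = 01110110, weight = 5.
  m = 0111 → c = 00001101, weight = 3.
  m = 1111 → c = 00111101, weight = 5.
Tally weights:
  weight 0: 1 codewords.
  weight 2: 1 codewords.
  weight 3: 6 codewords.
  weight 4: 5 codewords.
  weight 5: 2 codewords.
  weight 6: 1 codewords.
Minimum distance d = smallest w > 0 with A_w > 0 = 2.
Sanity: Σ A_w = 16 = 2^4 = 16 ✓.


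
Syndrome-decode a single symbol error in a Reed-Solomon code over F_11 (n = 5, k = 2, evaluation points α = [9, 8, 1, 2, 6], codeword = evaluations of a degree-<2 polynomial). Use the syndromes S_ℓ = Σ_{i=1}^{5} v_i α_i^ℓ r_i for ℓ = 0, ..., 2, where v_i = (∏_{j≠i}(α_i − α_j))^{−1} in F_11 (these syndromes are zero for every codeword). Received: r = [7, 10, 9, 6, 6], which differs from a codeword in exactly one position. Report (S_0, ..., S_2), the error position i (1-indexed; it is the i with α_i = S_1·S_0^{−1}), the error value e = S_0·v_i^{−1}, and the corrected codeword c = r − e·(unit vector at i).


S = (10, 5, 8), error at position 5, error magnitude e = 1, c = [7, 10, 9, 6, 5].

Step 1: column multipliers v_i = (∏_{j≠i}(α_i − α_j))^{−1} mod 11.
  i = 1 (α = 9): (9−8)(9−1)(9−2)(9−6) = 1·8·7·3 = 168 ≡ 3, so v_1 = 3^{−1} = 4 (mod 11).
  i = 2 (α = 8): (8−9)(8−1)(8−2)(8−6) = (−1)·7·6·2 = −84 ≡ 4, so v_2 = 4^{−1} = 3 (mod 11).
  i = 3 (α = 1): (1−9)(1−8)(1−2)(1−6) = (−8)·(−7)·(−1)·(−5) = 280 ≡ 5, so v_3 = 5^{−1} = 9 (mod 11).
  i = 4 (α = 2): (2−9)(2−8)(2−1)(2−6) = (−7)·(−6)·1·(−4) = −168 ≡ 8, so v_4 = 8^{−1} = 7 (mod 11).
  i = 5 (α = 6): (6−9)(6−8)(6−1)(6−2) = (−3)·(−2)·5·4 = 120 ≡ 10, so v_5 = 10^{−1} = 10 (mod 11).
  v = [4, 3, 9, 7, 10].
Step 2: syndromes of r = [7, 10, 9, 6, 6] (all sums mod 11).
  S_0 = Σ v_i r_i = 4·7 + 3·10 + 9·9 + 7·6 + 10·6 = 241 ≡ 10.
  S_1 = Σ v_i α_i r_i = 4·9·7 + 3·8·10 + 9·1·9 + 7·2·6 + 10·6·6 = 1017 ≡ 5.
  α_i^2 mod 11 = [4, 9, 1, 4, 3].
  S_2 = Σ v_i α_i^2 r_i = 4·4·7 + 3·9·10 + 9·1·9 + 7·4·6 + 10·3·6 = 811 ≡ 8.
  S = (10, 5, 8) ≠ 0, so r is not a codeword (an error is present).
Step 3: locate the error. For a single error e at position i, S_ℓ = v_i·e·α_i^ℓ, so α_err = S_1/S_0.
  S_0^{−1} = 10^{−1} = 10 (mod 11), so α_err = 5·10 = 50 ≡ 6 = α_5. Error position i = 5.
  Consistency check: S_2/S_1 = 8·9 = 72 ≡ 6 = α_err ✓ (single-error assumption holds).
Step 4: error magnitude e = S_0/v_5 = S_0·∏_{j≠5}(α_5 − α_j) = 10·10 = 100 ≡ 1 (mod 11).
Step 5: correct position 5: c_5 = r_5 − e = 6 − 1 ≡ 5 (mod 11). Hence c = [7, 10, 9, 6, 5].
  Check: interpolating c through the α_i gives m(x) = 1 + 8·x (degree < 2) with m(α_i) = c_i for every i, so c is indeed a codeword.


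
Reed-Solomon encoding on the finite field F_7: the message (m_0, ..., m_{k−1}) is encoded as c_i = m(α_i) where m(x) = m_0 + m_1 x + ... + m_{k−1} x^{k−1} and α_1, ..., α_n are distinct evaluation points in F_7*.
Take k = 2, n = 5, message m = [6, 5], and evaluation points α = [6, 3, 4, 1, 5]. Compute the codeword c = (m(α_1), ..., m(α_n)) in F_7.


c = [1, 0, 5, 4, 3]

Message polynomial: m(x) = 6 + 5·x (mod 7).
For each evaluation point α_i, compute m(α_i) mod 7:
  α_1 = 6: Horner steps 5 → 1, so m(6) = 1.
  α_2 = 3: Horner steps 5 → 0, so m(3) = 0.
  α_3 = 4: Horner steps 5 → 5, so m(4) = 5.
  α_4 = 1: Horner steps 5 → 4, so m(1) = 4.
  α_5 = 5: Horner steps 5 → 3, so m(5) = 3.
Codeword c = [1, 0, 5, 4, 3] ∈ F_7^5.


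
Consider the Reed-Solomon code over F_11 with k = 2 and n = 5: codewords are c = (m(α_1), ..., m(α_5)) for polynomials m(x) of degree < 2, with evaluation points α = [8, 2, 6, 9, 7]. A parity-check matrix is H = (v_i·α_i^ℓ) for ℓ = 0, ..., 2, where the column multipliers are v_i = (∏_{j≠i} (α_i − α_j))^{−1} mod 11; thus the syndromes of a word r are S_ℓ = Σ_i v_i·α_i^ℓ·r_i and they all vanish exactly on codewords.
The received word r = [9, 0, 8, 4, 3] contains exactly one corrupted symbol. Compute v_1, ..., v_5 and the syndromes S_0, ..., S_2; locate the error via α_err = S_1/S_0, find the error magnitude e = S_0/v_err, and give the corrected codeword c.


S = (4, 8, 5), error at position 2, error magnitude e = 5, c = [9, 6, 8, 4, 3].

Step 1: column multipliers v_i = (∏_{j≠i}(α_i − α_j))^{−1} mod 11.
  i = 1 (α = 8): (8−2)(8−6)(8−9)(8−7) = 6·2·(−1)·1 = −12 ≡ 10, so v_1 = 10^{−1} = 10 (mod 11).
  i = 2 (α = 2): (2−8)(2−6)(2−9)(2−7) = (−6)·(−4)·(−7)·(−5) = 840 ≡ 4, so v_2 = 4^{−1} = 3 (mod 11).
  i = 3 (α = 6): (6−8)(6−2)(6−9)(6−7) = (−2)·4·(−3)·(−1) = −24 ≡ 9, so v_3 = 9^{−1} = 5 (mod 11).
  i = 4 (α = 9): (9−8)(9−2)(9−6)(9−7) = 1·7·3·2 = 42 ≡ 9, so v_4 = 9^{−1} = 5 (mod 11).
  i = 5 (α = 7): (7−8)(7−2)(7−6)(7−9) = (−1)·5·1·(−2) = 10 ≡ 10, so v_5 = 10^{−1} = 10 (mod 11).
  v = [10, 3, 5, 5, 10].
Step 2: syndromes of r = [9, 0, 8, 4, 3] (all sums mod 11).
  S_0 = Σ v_i r_i = 10·9 + 3·0 + 5·8 + 5·4 + 10·3 = 180 ≡ 4.
  S_1 = Σ v_i α_i r_i = 10·8·9 + 3·2·0 + 5·6·8 + 5·9·4 + 10·7·3 = 1350 ≡ 8.
  α_i^2 mod 11 = [9, 4, 3, 4, 5].
  S_2 = Σ v_i α_i^2 r_i = 10·9·9 + 3·4·0 + 5·3·8 + 5·4·4 + 10·5·3 = 1160 ≡ 5.
  S = (4, 8, 5) ≠ 0, so r is not a codeword (an error is present).
Step 3: locate the error. For a single error e at position i, S_ℓ = v_i·e·α_i^ℓ, so α_err = S_1/S_0.
  S_0^{−1} = 4^{−1} = 3 (mod 11), so α_err = 8·3 = 24 ≡ 2 = α_2. Error position i = 2.
  Consistency check: S_2/S_1 = 5·7 = 35 ≡ 2 = α_err ✓ (single-error assumption holds).
Step 4: error magnitude e = S_0/v_2 = S_0·∏_{j≠2}(α_2 − α_j) = 4·4 = 16 ≡ 5 (mod 11).
Step 5: correct position 2: c_2 = r_2 − e = 0 − 5 ≡ 6 (mod 11). Hence c = [9, 6, 8, 4, 3].
  Check: interpolating c through the α_i gives m(x) = 5 + 6·x (degree < 2) with m(α_i) = c_i for every i, so c is indeed a codeword.


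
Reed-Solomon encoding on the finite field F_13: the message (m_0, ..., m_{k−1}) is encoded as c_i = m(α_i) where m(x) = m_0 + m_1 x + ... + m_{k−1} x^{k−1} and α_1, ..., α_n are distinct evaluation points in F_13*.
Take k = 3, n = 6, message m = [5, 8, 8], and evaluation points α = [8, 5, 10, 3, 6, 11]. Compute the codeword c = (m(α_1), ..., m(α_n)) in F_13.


c = [9, 11, 1, 10, 3, 8]

Message polynomial: m(x) = 5 + 8·x + 8·x^2 (mod 13).
For each evaluation point α_i, compute m(α_i) mod 13:
  α_1 = 8: Horner steps 8 → 7 → 9, so m(8) = 9.
  α_2 = 5: Horner steps 8 → 9 → 11, so m(5) = 11.
  α_3 = 10: Horner steps 8 → 10 → 1, so m(10) = 1.
  α_4 = 3: Horner steps 8 → 6 → 10, so m(3) = 10.
  α_5 = 6: Horner steps 8 → 4 → 3, so m(6) = 3.
  α_6 = 11: Horner steps 8 → 5 → 8, so m(11) = 8.
Codeword c = [9, 11, 1, 10, 3, 8] ∈ F_13^6.


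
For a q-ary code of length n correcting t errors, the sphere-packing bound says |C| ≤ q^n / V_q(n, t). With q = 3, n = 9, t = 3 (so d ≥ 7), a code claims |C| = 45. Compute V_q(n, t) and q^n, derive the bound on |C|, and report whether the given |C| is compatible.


V_q(n, t) = 835, q^n = 19683, Hamming bound = 23, |C| = 45 > bound (violated).

Step 1: Compute V_q(n, t) = Σ_{j=0}^3 C(n, j) (q−1)^j.
  j = 0: C(9,0)·(2)^0 = 1·1 = 1.
  j = 1: C(9,1)·(2)^1 = 9·2 = 18.
  j = 2: C(9,2)·(2)^2 = 36·4 = 144.
  j = 3: C(9,3)·(2)^3 = 84·8 = 672.
  V_q(n, t) = 1 + 18 + 144 + 672 = 835.
Step 2: q^n = 3^9 = 19683.
Step 3: Hamming bound ⌊q^n / V_q(n,t)⌋ = ⌊19683/835⌋ = 23.
Step 4: Compare |C| = 45 to 23: violated.
The claimed |C| lies above the Hamming bound, so no 3-ary code of length 9 with d ≥ 7 can have 45 codewords.


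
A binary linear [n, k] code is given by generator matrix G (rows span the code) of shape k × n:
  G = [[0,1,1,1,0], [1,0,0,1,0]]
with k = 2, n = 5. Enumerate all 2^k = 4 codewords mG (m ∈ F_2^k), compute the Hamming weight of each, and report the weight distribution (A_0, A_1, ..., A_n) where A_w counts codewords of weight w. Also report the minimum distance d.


Weight distribution: A_0 = 1, A_2 = 1, A_3 = 2. Minimum distance d = 2.

Enumerate all 2^2 = 4 messages m ∈ F_2^2.
For each, compute codeword c = mG in F_2^5, then tally its weight.
  m = 00 → c = 00000, weight = 0.
  m = 10 → c = 01110, weight = 3.
  m = 01 → c = 10010, weight = 2.
  m = 11 → c = 11100, weight = 3.
Tally weights:
  weight 0: 1 codewords.
  weight 2: 1 codewords.
  weight 3: 2 codewords.
Minimum distance d = smallest w > 0 with A_w > 0 = 2.
Sanity: Σ A_w = 4 = 2^2 = 4 ✓.


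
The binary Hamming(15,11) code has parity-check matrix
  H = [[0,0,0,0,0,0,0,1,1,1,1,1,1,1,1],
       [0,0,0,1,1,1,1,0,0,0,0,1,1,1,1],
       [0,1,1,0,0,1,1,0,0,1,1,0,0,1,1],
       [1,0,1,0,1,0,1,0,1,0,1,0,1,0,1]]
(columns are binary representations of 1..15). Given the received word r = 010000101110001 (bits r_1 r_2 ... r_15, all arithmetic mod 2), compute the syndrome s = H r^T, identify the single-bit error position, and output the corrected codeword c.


s = (0, 0, 1, 0)^T, error position = 2, corrected codeword c = 000000101110001

Compute s = H r^T mod 2 one row at a time:
  s_1 = 0 + 1 + 1 + 1 + 0 + 0 + 0 + 1 = 4 ≡ 0 (mod 2).
  s_2 = 0 + 0 + 0 + 1 + 0 + 0 + 0 + 1 = 2 ≡ 0 (mod 2).
  s_3 = 1 + 0 + 0 + 1 + 1 + 1 + 0 + 1 = 5 ≡ 1 (mod 2).
  s_4 = 0 + 0 + 0 + 1 + 1 + 1 + 0 + 1 = 4 ≡ 0 (mod 2).
s = (0, 0, 1, 0)^T — this equals column 2 of H (binary 0010), so error is at position 2.
Correct: flip bit 2 of r = 010000101110001 to get c = 000000101110001.


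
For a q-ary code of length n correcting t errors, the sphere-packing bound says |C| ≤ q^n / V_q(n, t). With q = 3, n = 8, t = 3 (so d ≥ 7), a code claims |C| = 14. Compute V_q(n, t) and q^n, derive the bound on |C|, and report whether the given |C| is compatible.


V_q(n, t) = 577, q^n = 6561, Hamming bound = 11, |C| = 14 > bound (violated).

Step 1: Compute V_q(n, t) = Σ_{j=0}^3 C(n, j) (q−1)^j.
  j = 0: C(8,0)·(2)^0 = 1·1 = 1.
  j = 1: C(8,1)·(2)^1 = 8·2 = 16.
  j = 2: C(8,2)·(2)^2 = 28·4 = 112.
  j = 3: C(8,3)·(2)^3 = 56·8 = 448.
  V_q(n, t) = 1 + 16 + 112 + 448 = 577.
Step 2: q^n = 3^8 = 6561.
Step 3: Hamming bound ⌊q^n / V_q(n,t)⌋ = ⌊6561/577⌋ = 11.
Step 4: Compare |C| = 14 to 11: violated.
The claimed |C| lies above the Hamming bound, so no 3-ary code of length 8 with d ≥ 7 can have 14 codewords.


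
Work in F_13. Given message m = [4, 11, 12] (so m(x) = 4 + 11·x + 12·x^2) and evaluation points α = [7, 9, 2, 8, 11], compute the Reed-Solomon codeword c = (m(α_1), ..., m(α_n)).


c = [6, 9, 9, 2, 4]

Message polynomial: m(x) = 4 + 11·x + 12·x^2 (mod 13).
For each evaluation point α_i, compute m(α_i) mod 13:
  α_1 = 7: Horner steps 12 → 4 → 6, so m(7) = 6.
  α_2 = 9: Horner steps 12 → 2 → 9, so m(9) = 9.
  α_3 = 2: Horner steps 12 → 9 → 9, so m(2) = 9.
  α_4 = 8: Horner steps 12 → 3 → 2, so m(8) = 2.
  α_5 = 11: Horner steps 12 → 0 → 4, so m(11) = 4.
Codeword c = [6, 9, 9, 2, 4] ∈ F_13^5.


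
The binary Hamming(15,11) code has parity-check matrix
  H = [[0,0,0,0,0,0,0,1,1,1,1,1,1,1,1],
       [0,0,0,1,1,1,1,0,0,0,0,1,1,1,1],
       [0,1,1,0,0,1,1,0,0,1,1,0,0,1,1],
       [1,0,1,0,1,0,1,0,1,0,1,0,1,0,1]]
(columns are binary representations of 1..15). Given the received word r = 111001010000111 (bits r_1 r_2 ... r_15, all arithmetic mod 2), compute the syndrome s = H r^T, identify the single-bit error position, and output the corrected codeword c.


s = (0, 0, 1, 0)^T, error position = 2, corrected codeword c = 101001010000111

Compute s = H r^T mod 2 one row at a time:
  s_1 = 1 + 0 + 0 + 0 + 0 + 1 + 1 + 1 = 4 ≡ 0 (mod 2).
  s_2 = 0 + 0 + 1 + 0 + 0 + 1 + 1 + 1 = 4 ≡ 0 (mod 2).
  s_3 = 1 + 1 + 1 + 0 + 0 + 0 + 1 + 1 = 5 ≡ 1 (mod 2).
  s_4 = 1 + 1 + 0 + 0 + 0 + 0 + 1 + 1 = 4 ≡ 0 (mod 2).
s = (0, 0, 1, 0)^T — this equals column 2 of H (binary 0010), so error is at position 2.
Correct: flip bit 2 of r = 111001010000111 to get c = 101001010000111.


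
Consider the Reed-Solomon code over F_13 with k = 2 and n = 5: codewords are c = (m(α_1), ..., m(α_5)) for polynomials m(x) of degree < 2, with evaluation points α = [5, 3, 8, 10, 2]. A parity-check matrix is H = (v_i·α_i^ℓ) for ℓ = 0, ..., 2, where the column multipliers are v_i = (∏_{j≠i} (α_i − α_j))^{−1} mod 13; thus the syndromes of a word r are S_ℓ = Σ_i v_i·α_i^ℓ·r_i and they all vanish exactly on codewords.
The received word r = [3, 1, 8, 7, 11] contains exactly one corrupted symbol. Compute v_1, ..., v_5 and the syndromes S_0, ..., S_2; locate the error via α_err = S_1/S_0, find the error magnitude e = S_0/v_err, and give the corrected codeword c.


S = (11, 7, 8), error at position 2, error magnitude e = 10, c = [3, 4, 8, 7, 11].

Step 1: column multipliers v_i = (∏_{j≠i}(α_i − α_j))^{−1} mod 13.
  i = 1 (α = 5): (5−3)(5−8)(5−10)(5−2) = 2·(−3)·(−5)·3 = 90 ≡ 12, so v_1 = 12^{−1} = 12 (mod 13).
  i = 2 (α = 3): (3−5)(3−8)(3−10)(3−2) = (−2)·(−5)·(−7)·1 = −70 ≡ 8, so v_2 = 8^{−1} = 5 (mod 13).
  i = 3 (α = 8): (8−5)(8−3)(8−10)(8−2) = 3·5·(−2)·6 = −180 ≡ 2, so v_3 = 2^{−1} = 7 (mod 13).
  i = 4 (α = 10): (10−5)(10−3)(10−8)(10−2) = 5·7·2·8 = 560 ≡ 1, so v_4 = 1^{−1} = 1 (mod 13).
  i = 5 (α = 2): (2−5)(2−3)(2−8)(2−10) = (−3)·(−1)·(−6)·(−8) = 144 ≡ 1, so v_5 = 1^{−1} = 1 (mod 13).
  v = [12, 5, 7, 1, 1].
Step 2: syndromes of r = [3, 1, 8, 7, 11] (all sums mod 13).
  S_0 = Σ v_i r_i = 12·3 + 5·1 + 7·8 + 1·7 + 1·11 = 115 ≡ 11.
  S_1 = Σ v_i α_i r_i = 12·5·3 + 5·3·1 + 7·8·8 + 1·10·7 + 1·2·11 = 735 ≡ 7.
  α_i^2 mod 13 = [12, 9, 12, 9, 4].
  S_2 = Σ v_i α_i^2 r_i = 12·12·3 + 5·9·1 + 7·12·8 + 1·9·7 + 1·4·11 = 1256 ≡ 8.
  S = (11, 7, 8) ≠ 0, so r is not a codeword (an error is present).
Step 3: locate the error. For a single error e at position i, S_ℓ = v_i·e·α_i^ℓ, so α_err = S_1/S_0.
  S_0^{−1} = 11^{−1} = 6 (mod 13), so α_err = 7·6 = 42 ≡ 3 = α_2. Error position i = 2.
  Consistency check: S_2/S_1 = 8·2 = 16 ≡ 3 = α_err ✓ (single-error assumption holds).
Step 4: error magnitude e = S_0/v_2 = S_0·∏_{j≠2}(α_2 − α_j) = 11·8 = 88 ≡ 10 (mod 13).
Step 5: correct position 2: c_2 = r_2 − e = 1 − 10 ≡ 4 (mod 13). Hence c = [3, 4, 8, 7, 11].
  Check: interpolating c through the α_i gives m(x) = 12 + 6·x (degree < 2) with m(α_i) = c_i for every i, so c is indeed a codeword.
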